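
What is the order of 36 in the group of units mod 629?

By Lagrange's theorem, ord_629(36) divides φ(629) = φ(17·37) = (17−1)·(37−1) = 16·36 = 576 = 2^6 · 3^2.
Divisors of 576: 1, 2, 3, 4, 6, 8, 9, 12, 16, 18, 24, 32, 36, 48, 64, 72, 96, 144, 192, 288, 576.
Test each divisor d:
36^1 ≡ 36 (mod 629)
36^2 ≡ 38 (mod 629)
36^3 ≡ 110 (mod 629)
36^4 ≡ 186 (mod 629)
36^6 ≡ 149 (mod 629)
36^8 ≡ 1 (mod 629) ✓
The smallest such exponent is 8, so the order of 36 is 8.

8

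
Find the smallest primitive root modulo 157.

5

φ(157) = 157 − 1 = 156 = 2^2 · 3 · 13.
Test candidates g = 2, 3, … against the prime factors q ∈ {2, 3, 13} of φ(157): g is a generator iff g^(156/q) ≢ 1 for every such q.
g = 2: 2^78 ≡ 156; 2^52 ≡ 1 — hits 1, so not a primitive root.
g = 3: 3^78 ≡ 1 — hits 1, so not a primitive root.
g = 4: 4^78 ≡ 1 — hits 1, so not a primitive root.
g = 5: 5^78 ≡ 156; 5^52 ≡ 12; 5^12 ≡ 130 — none is 1, so 5 is a primitive root.
Hence the least primitive root of 157 is 5.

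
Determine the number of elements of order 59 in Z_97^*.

φ(97) = 97 − 1 = 96 = 2^5 · 3.
Since (Z/97Z)^× is cyclic of order 96, the number of elements of order d is φ(d) when d | 96 and 0 otherwise.
Since 59 ∤ 96, the count is 0.

0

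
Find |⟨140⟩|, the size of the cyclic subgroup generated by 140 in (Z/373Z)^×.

Since 140 ∈ (Z/373Z)^×, its order divides φ(373) = 373 − 1 = 372 = 2^2 · 3 · 31.
Divisors of 372: 1, 2, 3, 4, 6, 12, 31, 62, 93, 124, 186, 372.
Compute 140^d (mod 373) for the divisors d until we hit 1:
140^1 ≡ 140 (mod 373)
140^2 ≡ 204 (mod 373)
140^3 ≡ 212 (mod 373)
140^4 ≡ 213 (mod 373)
140^6 ≡ 184 (mod 373)
140^12 ≡ 286 (mod 373)
140^31 ≡ 269 (mod 373)
140^62 ≡ 372 (mod 373)
140^93 ≡ 104 (mod 373)
140^124 ≡ 1 (mod 373) ✓
Hence ord(140) = 124.

124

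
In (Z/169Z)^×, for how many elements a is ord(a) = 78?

φ(169) = φ(13^2) = 13·(13−1) = 156 = 2^2 · 3 · 13.
Since (Z/169Z)^× is cyclic of order 156, the number of elements of order d is φ(d) when d | 156 and 0 otherwise.
78 = 2 · 3 · 13 divides 156, and φ(78) = 24.

24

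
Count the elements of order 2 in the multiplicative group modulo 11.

φ(11) = 11 − 1 = 10 = 2 · 5.
(Z/11Z)^× is cyclic (|G| = 10); a cyclic group of order m has exactly φ(d) elements of each order d | m, and none otherwise.
2 | 10, and φ(2) = 2 − 1 = 1.

1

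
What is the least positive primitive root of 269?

φ(269) = 269 − 1 = 268 = 2^2 · 67.
g is a primitive root iff g^(268/q) ≢ 1 (mod 269) for each prime q ∈ {2, 67}.
g = 2: 2^134 ≡ 268; 2^4 ≡ 16 — none is 1, so 2 is a primitive root.
So 2 is the smallest generator of (Z/269Z)^×.

2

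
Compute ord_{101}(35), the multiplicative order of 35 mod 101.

By Lagrange's theorem, ord_101(35) divides φ(101) = 101 − 1 = 100 = 2^2 · 5^2.
Divisors of 100: 1, 2, 4, 5, 10, 20, 25, 50, 100.
Compute 35^d (mod 101) for the divisors d until we hit 1:
35^1 ≡ 35 (mod 101)
35^2 ≡ 13 (mod 101)
35^4 ≡ 68 (mod 101)
35^5 ≡ 57 (mod 101)
35^10 ≡ 17 (mod 101)
35^20 ≡ 87 (mod 101)
35^25 ≡ 10 (mod 101)
35^50 ≡ 100 (mod 101)
35^100 ≡ 1 (mod 101) ✓
The smallest such exponent is 100, so the order of 35 is 100.

100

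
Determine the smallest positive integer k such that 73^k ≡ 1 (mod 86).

The order of 73 must divide φ(86) = φ(2)·φ(43) = 1·42 = 42 = 2 · 3 · 7.
Divisors of 42: 1, 2, 3, 6, 7, 14, 21, 42.
Check 73^d mod 86 for each divisor in increasing order:
73^1 ≡ 73 (mod 86)
73^2 ≡ 83 (mod 86)
73^3 ≡ 39 (mod 86)
73^6 ≡ 59 (mod 86)
73^7 ≡ 7 (mod 86)
73^14 ≡ 49 (mod 86)
73^21 ≡ 85 (mod 86)
73^42 ≡ 1 (mod 86) ✓
The smallest such exponent is 42, so the order of 73 is 42.

42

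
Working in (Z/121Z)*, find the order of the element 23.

Since 23 ∈ (Z/121Z)^×, its order divides φ(121) = φ(11^2) = 11·(11−1) = 110 = 2 · 5 · 11.
Divisors of 110: 1, 2, 5, 10, 11, 22, 55, 110.
Compute 23^d (mod 121) for the divisors d until we hit 1:
23^1 ≡ 23 (mod 121)
23^2 ≡ 45 (mod 121)
23^5 ≡ 111 (mod 121)
23^10 ≡ 100 (mod 121)
23^11 ≡ 1 (mod 121) ✓
Hence ord(23) = 11.

11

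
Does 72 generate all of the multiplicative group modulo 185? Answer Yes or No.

185 = 5 · 37 is a product of two distinct odd primes, so (Z/185Z)^× ≅ (Z/5Z)^× × (Z/37Z)^× is not cyclic.
No primitive root modulo 185 exists; in particular 72 is not one.

No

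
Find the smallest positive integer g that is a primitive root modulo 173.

φ(173) = 173 − 1 = 172 = 2^2 · 43.
Test candidates g = 2, 3, … against the prime factors q ∈ {2, 43} of φ(173): g is a generator iff g^(172/q) ≢ 1 for every such q.
g = 2: 2^86 ≡ 172; 2^4 ≡ 16 — none is 1, so 2 is a primitive root.
Hence the least primitive root of 173 is 2.

2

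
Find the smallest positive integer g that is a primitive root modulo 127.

φ(127) = 127 − 1 = 126 = 2 · 3^2 · 7.
g is a primitive root iff g^(126/q) ≢ 1 (mod 127) for each prime q ∈ {2, 3, 7}.
g = 2: 2^63 ≡ 1 — hits 1, so not a primitive root.
g = 3: 3^63 ≡ 126; 3^42 ≡ 107; 3^18 ≡ 4 — none is 1, so 3 is a primitive root.
The smallest primitive root modulo 127 is 3.

3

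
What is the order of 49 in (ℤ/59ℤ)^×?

ord(49) | φ(59) = 59 − 1 = 58 = 2 · 29.
Divisors of 58: 1, 2, 29, 58.
Check 49^d mod 59 for each divisor in increasing order:
49^1 ≡ 49 (mod 59)
49^2 ≡ 41 (mod 59)
49^29 ≡ 1 (mod 59) ✓
The smallest such exponent is 29, so the order of 49 is 29.

29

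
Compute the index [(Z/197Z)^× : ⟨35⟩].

By Lagrange's theorem, ord_197(35) divides φ(197) = 197 − 1 = 196 = 2^2 · 7^2.
Divisors of 196: 1, 2, 4, 7, 14, 28, 49, 98, 196.
Test each divisor d:
35^1 ≡ 35 (mod 197)
35^2 ≡ 43 (mod 197)
35^4 ≡ 76 (mod 197)
35^7 ≡ 120 (mod 197)
35^14 ≡ 19 (mod 197)
35^28 ≡ 164 (mod 197)
35^49 ≡ 14 (mod 197)
35^98 ≡ 196 (mod 197)
35^196 ≡ 1 (mod 197) ✓
Thus |⟨35⟩| = ord(35) = 196.
[(Z/197Z)^× : ⟨35⟩] = 196/196 = 1.

1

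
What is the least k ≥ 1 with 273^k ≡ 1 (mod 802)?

The order of 273 must divide φ(802) = φ(2)·φ(401) = 1·400 = 400 = 2^4 · 5^2.
Divisors of 400: 1, 2, 4, 5, 8, 10, 16, 20, 25, 40, 50, 80, 100, 200, 400.
Test each divisor d:
273^1 ≡ 273 (mod 802)
273^2 ≡ 745 (mod 802)
273^4 ≡ 41 (mod 802)
273^5 ≡ 767 (mod 802)
273^8 ≡ 77 (mod 802)
273^10 ≡ 423 (mod 802)
273^16 ≡ 315 (mod 802)
273^20 ≡ 83 (mod 802)
273^25 ≡ 303 (mod 802)
273^40 ≡ 473 (mod 802)
273^50 ≡ 381 (mod 802)
273^80 ≡ 773 (mod 802)
273^100 ≡ 801 (mod 802)
273^200 ≡ 1 (mod 802) ✓
Therefore the multiplicative order of 273 modulo 802 is 200.

200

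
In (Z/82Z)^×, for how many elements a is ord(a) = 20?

φ(82) = φ(2)·φ(41) = 1·40 = 40 = 2^3 · 5.
In a cyclic group of order 40, there are φ(d) elements of order d for each divisor d of 40, and zero for non-divisors.
20 = 2^2 · 5 divides 40, and φ(20) = 8.

8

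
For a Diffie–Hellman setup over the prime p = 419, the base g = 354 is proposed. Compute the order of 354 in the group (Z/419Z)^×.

Since 354 ∈ (Z/419Z)^×, its order divides φ(419) = 419 − 1 = 418 = 2 · 11 · 19.
Divisors of 418: 1, 2, 11, 19, 22, 38, 209, 418.
Evaluate successive powers at the divisors of 418:
354^1 ≡ 354
354^2 ≡ 35
354^11 ≡ 40
354^19 ≡ 317
354^22 ≡ 343
354^38 ≡ 348
354^209 ≡ 418
354^418 ≡ 1
The smallest such exponent is 418, so the order of 354 is 418.

418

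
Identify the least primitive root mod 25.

φ(25) = φ(5^2) = 5·(5−1) = 20 = 2^2 · 5.
Test candidates g = 2, 3, … against the prime factors q ∈ {2, 5} of φ(25): g is a generator iff g^(20/q) ≢ 1 for every such q.
g = 2: 2^10 ≡ 24; 2^4 ≡ 16 — none is 1, so 2 is a primitive root.
So 2 is the smallest generator of (Z/25Z)^×.

2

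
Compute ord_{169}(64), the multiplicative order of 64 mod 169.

ord(64) | φ(169) = φ(13^2) = 13·(13−1) = 156 = 2^2 · 3 · 13.
Divisors of 156: 1, 2, 3, 4, 6, 12, 13, 26, 39, 52, 78, 156.
Check 64^d mod 169 for each divisor in increasing order:
64^1 ≡ 64 (mod 169)
64^2 ≡ 40 (mod 169)
64^3 ≡ 25 (mod 169)
64^4 ≡ 79 (mod 169)
64^6 ≡ 118 (mod 169)
64^12 ≡ 66 (mod 169)
64^13 ≡ 168 (mod 169)
64^26 ≡ 1 (mod 169) ✓
So ord_169(64) = 26.

26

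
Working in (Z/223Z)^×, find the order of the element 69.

111

Since 69 ∈ (Z/223Z)^×, its order divides φ(223) = 223 − 1 = 222 = 2 · 3 · 37.
Divisors of 222: 1, 2, 3, 6, 37, 74, 111, 222.
Compute 69^d (mod 223) for the divisors d until we hit 1:
69^1 ≡ 69
69^2 ≡ 78
69^3 ≡ 30
69^6 ≡ 8
69^37 ≡ 183
69^74 ≡ 39
69^111 ≡ 1
The smallest such exponent is 111, so the order of 69 is 111.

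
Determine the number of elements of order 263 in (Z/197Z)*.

0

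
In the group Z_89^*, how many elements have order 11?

φ(89) = 89 − 1 = 88 = 2^3 · 11.
Since (Z/89Z)^× is cyclic of order 88, the number of elements of order d is φ(d) when d | 88 and 0 otherwise.
11 | 88, and φ(11) = 11 − 1 = 10.

10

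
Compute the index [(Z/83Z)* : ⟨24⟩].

The order of 24 must divide φ(83) = 83 − 1 = 82 = 2 · 41.
Divisors of 82: 1, 2, 41, 82.
Test each divisor d:
24^1 ≡ 24 (mod 83)
24^2 ≡ 78 (mod 83)
24^41 ≡ 82 (mod 83)
24^82 ≡ 1 (mod 83) ✓
So ord_83(24) = 82, hence |⟨24⟩| = 82.
The index is φ(83) / ord(24) = 82 / 82 = 1.

1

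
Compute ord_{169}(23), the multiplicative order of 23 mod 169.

By Lagrange's theorem, ord_169(23) divides φ(169) = φ(13^2) = 13·(13−1) = 156 = 2^2 · 3 · 13.
Divisors of 156: 1, 2, 3, 4, 6, 12, 13, 26, 39, 52, 78, 156.
Check 23^d mod 169 for each divisor in increasing order:
23^1 ≡ 23 (mod 169)
23^2 ≡ 22 (mod 169)
23^3 ≡ 168 (mod 169)
23^4 ≡ 146 (mod 169)
23^6 ≡ 1 (mod 169) ✓
Hence ord(23) = 6.

6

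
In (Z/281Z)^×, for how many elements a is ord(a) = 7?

φ(281) = 281 − 1 = 280 = 2^3 · 5 · 7.
(Z/281Z)^× is cyclic (|G| = 280); a cyclic group of order m has exactly φ(d) elements of each order d | m, and none otherwise.
7 | 280, and φ(7) = 7 − 1 = 6.

6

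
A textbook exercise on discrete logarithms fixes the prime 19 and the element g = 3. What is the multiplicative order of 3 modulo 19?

18

The order of 3 must divide φ(19) = 19 − 1 = 18 = 2 · 3^2.
Divisors of 18: 1, 2, 3, 6, 9, 18.
Evaluate successive powers at the divisors of 18:
3^1 ≡ 3 (mod 19)
3^2 ≡ 9 (mod 19)
3^3 ≡ 8 (mod 19)
3^6 ≡ 7 (mod 19)
3^9 ≡ 18 (mod 19)
3^18 ≡ 1 (mod 19) ✓
Hence ord(3) = 18.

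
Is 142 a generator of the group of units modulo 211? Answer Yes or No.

φ(211) = 211 − 1 = 210 = 2 · 3 · 5 · 7.
It suffices to check that the order of 142 is not a proper divisor of 210: compute 142^(210/q) for q ∈ {2, 3, 5, 7}.
142^105 ≡ 210 (mod 211)  [q = 2: ≢ 1 ✓]
142^70 ≡ 196 (mod 211)  [q = 3: ≢ 1 ✓]
142^42 ≡ 71 (mod 211)  [q = 5: ≢ 1 ✓]
142^30 ≡ 171 (mod 211)  [q = 7: ≢ 1 ✓]
Every test exponent gives a nontrivial residue, hence 142 generates the full group.

Yes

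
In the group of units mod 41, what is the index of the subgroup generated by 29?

1

ord(29) | φ(41) = 41 − 1 = 40 = 2^3 · 5.
Divisors of 40: 1, 2, 4, 5, 8, 10, 20, 40.
Test each divisor d:
29^1 ≡ 29 (mod 41)
29^2 ≡ 21 (mod 41)
29^4 ≡ 31 (mod 41)
29^5 ≡ 38 (mod 41)
29^8 ≡ 18 (mod 41)
29^10 ≡ 9 (mod 41)
29^20 ≡ 40 (mod 41)
29^40 ≡ 1 (mod 41) ✓
Thus |⟨29⟩| = ord(29) = 40.
Index = |(Z/41Z)^×| / |⟨29⟩| = 40 / 40 = 1.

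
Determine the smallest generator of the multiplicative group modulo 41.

φ(41) = 41 − 1 = 40 = 2^3 · 5.
g is a primitive root iff g^(40/q) ≢ 1 (mod 41) for each prime q ∈ {2, 5}.
g = 2: 2^20 ≡ 1 — hits 1, so not a primitive root.
g = 3: 3^20 ≡ 40; 3^8 ≡ 1 — hits 1, so not a primitive root.
g = 4: 4^20 ≡ 1 — hits 1, so not a primitive root.
g = 5: 5^20 ≡ 1 — hits 1, so not a primitive root.
g = 6: 6^20 ≡ 40; 6^8 ≡ 10 — none is 1, so 6 is a primitive root.
The smallest primitive root modulo 41 is 6.

6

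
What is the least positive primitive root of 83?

2

φ(83) = 83 − 1 = 82 = 2 · 41.
Test candidates g = 2, 3, … against the prime factors q ∈ {2, 41} of φ(83): g is a generator iff g^(82/q) ≢ 1 for every such q.
g = 2: 2^41 ≡ 82; 2^2 ≡ 4 — none is 1, so 2 is a primitive root.
So 2 is the smallest generator of (Z/83Z)^×.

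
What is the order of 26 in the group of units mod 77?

30

By Lagrange's theorem, ord_77(26) divides φ(77) = φ(7·11) = (7−1)·(11−1) = 6·10 = 60 = 2^2 · 3 · 5.
Divisors of 60: 1, 2, 3, 4, 5, 6, 10, 12, 15, 20, 30, 60.
Evaluate successive powers at the divisors of 60:
26^1 ≡ 26 (mod 77)
26^2 ≡ 60 (mod 77)
26^3 ≡ 20 (mod 77)
26^4 ≡ 58 (mod 77)
26^5 ≡ 45 (mod 77)
26^6 ≡ 15 (mod 77)
26^10 ≡ 23 (mod 77)
26^12 ≡ 71 (mod 77)
26^15 ≡ 34 (mod 77)
26^20 ≡ 67 (mod 77)
26^30 ≡ 1 (mod 77) ✓
So ord_77(26) = 30.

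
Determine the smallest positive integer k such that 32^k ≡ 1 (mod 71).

7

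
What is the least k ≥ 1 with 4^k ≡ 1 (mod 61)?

30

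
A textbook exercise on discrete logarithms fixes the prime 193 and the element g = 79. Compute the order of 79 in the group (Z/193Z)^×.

192

By Lagrange's theorem, ord_193(79) divides φ(193) = 193 − 1 = 192 = 2^6 · 3.
Divisors of 192: 1, 2, 3, 4, 6, 8, 12, 16, 24, 32, 48, 64, 96, 192.
Compute 79^d (mod 193) for the divisors d until we hit 1:
79^1 ≡ 79 (mod 193)
79^2 ≡ 65 (mod 193)
79^3 ≡ 117 (mod 193)
79^4 ≡ 172 (mod 193)
79^6 ≡ 179 (mod 193)
79^8 ≡ 55 (mod 193)
79^12 ≡ 3 (mod 193)
79^16 ≡ 130 (mod 193)
79^24 ≡ 9 (mod 193)
79^32 ≡ 109 (mod 193)
79^48 ≡ 81 (mod 193)
79^64 ≡ 108 (mod 193)
79^96 ≡ 192 (mod 193)
79^192 ≡ 1 (mod 193) ✓
Therefore the multiplicative order of 79 modulo 193 is 192.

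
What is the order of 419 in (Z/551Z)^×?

14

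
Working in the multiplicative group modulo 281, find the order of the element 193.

By Lagrange's theorem, ord_281(193) divides φ(281) = 281 − 1 = 280 = 2^3 · 5 · 7.
Divisors of 280: 1, 2, 4, 5, 7, 8, 10, 14, 20, 28, 35, 40, 56, 70, 140, 280.
Check 193^d mod 281 for each divisor in increasing order:
193^1 ≡ 193 (mod 281)
193^2 ≡ 157 (mod 281)
193^4 ≡ 202 (mod 281)
193^5 ≡ 208 (mod 281)
193^7 ≡ 60 (mod 281)
193^8 ≡ 59 (mod 281)
193^10 ≡ 271 (mod 281)
193^14 ≡ 228 (mod 281)
193^20 ≡ 100 (mod 281)
193^28 ≡ 280 (mod 281)
193^35 ≡ 221 (mod 281)
193^40 ≡ 165 (mod 281)
193^56 ≡ 1 (mod 281) ✓
Therefore the multiplicative order of 193 modulo 281 is 56.

56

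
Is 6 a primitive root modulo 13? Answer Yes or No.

Yes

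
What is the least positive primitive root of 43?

3

φ(43) = 43 − 1 = 42 = 2 · 3 · 7.
Test candidates g = 2, 3, … against the prime factors q ∈ {2, 3, 7} of φ(43): g is a generator iff g^(42/q) ≢ 1 for every such q.
g = 2: 2^21 ≡ 42; 2^14 ≡ 1 — hits 1, so not a primitive root.
g = 3: 3^21 ≡ 42; 3^14 ≡ 36; 3^6 ≡ 41 — none is 1, so 3 is a primitive root.
The smallest primitive root modulo 43 is 3.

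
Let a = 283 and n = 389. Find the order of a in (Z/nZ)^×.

97

The order of 283 must divide φ(389) = 389 − 1 = 388 = 2^2 · 97.
Divisors of 388: 1, 2, 4, 97, 194, 388.
Compute 283^d (mod 389) for the divisors d until we hit 1:
283^1 ≡ 283 (mod 389)
283^2 ≡ 344 (mod 389)
283^4 ≡ 80 (mod 389)
283^97 ≡ 1 (mod 389) ✓
The smallest such exponent is 97, so the order of 283 is 97.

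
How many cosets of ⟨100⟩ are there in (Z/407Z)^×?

Since 100 ∈ (Z/407Z)^×, its order divides φ(407) = φ(11·37) = (11−1)·(37−1) = 10·36 = 360 = 2^3 · 3^2 · 5.
Divisors of 360: 1, 2, 3, 4, 5, 6, 8, 9, 10, 12, 15, 18, 20, 24, 30, 36, 40, 45, 60, 72, 90, 120, 180, 360.
Test each divisor d:
100^1 ≡ 100 (mod 407)
100^2 ≡ 232 (mod 407)
100^3 ≡ 1 (mod 407) ✓
The order of 100 is 3, so the subgroup it generates has 3 elements.
[(Z/407Z)^× : ⟨100⟩] = 360/3 = 120.

120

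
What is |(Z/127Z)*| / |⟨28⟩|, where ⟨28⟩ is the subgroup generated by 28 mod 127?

Since 28 ∈ (Z/127Z)^×, its order divides φ(127) = 127 − 1 = 126 = 2 · 3^2 · 7.
Divisors of 126: 1, 2, 3, 6, 7, 9, 14, 18, 21, 42, 63, 126.
Test each divisor d:
28^1 ≡ 28 (mod 127)
28^2 ≡ 22 (mod 127)
28^3 ≡ 108 (mod 127)
28^6 ≡ 107 (mod 127)
28^7 ≡ 75 (mod 127)
28^9 ≡ 126 (mod 127)
28^14 ≡ 37 (mod 127)
28^18 ≡ 1 (mod 127) ✓
So ord_127(28) = 18, hence |⟨28⟩| = 18.
The index is φ(127) / ord(28) = 126 / 18 = 7.

7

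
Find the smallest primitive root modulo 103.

φ(103) = 103 − 1 = 102 = 2 · 3 · 17.
g is a primitive root iff g^(102/q) ≢ 1 (mod 103) for each prime q ∈ {2, 3, 17}.
g = 2: 2^51 ≡ 1 — hits 1, so not a primitive root.
g = 3: 3^51 ≡ 102; 3^34 ≡ 1 — hits 1, so not a primitive root.
g = 4: 4^51 ≡ 1 — hits 1, so not a primitive root.
g = 5: 5^51 ≡ 102; 5^34 ≡ 56; 5^6 ≡ 72 — none is 1, so 5 is a primitive root.
The smallest primitive root modulo 103 is 5.

5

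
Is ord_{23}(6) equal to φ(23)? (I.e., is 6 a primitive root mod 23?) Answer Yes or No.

φ(23) = 23 − 1 = 22 = 2 · 11.
It suffices to check that the order of 6 is not a proper divisor of 22: compute 6^(22/q) for q ∈ {2, 11}.
6^11 ≡ 1 (mod 23)  [q = 2: ≡ 1 ✗]
6^2 ≡ 13 (mod 23)  [q = 11: ≢ 1 ✓]
Since 6^11 ≡ 1, the order of 6 divides 11 < 22, so 6 is not a primitive root.

No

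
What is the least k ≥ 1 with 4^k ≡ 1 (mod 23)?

By Lagrange's theorem, ord_23(4) divides φ(23) = 23 − 1 = 22 = 2 · 11.
Divisors of 22: 1, 2, 11, 22.
Evaluate successive powers at the divisors of 22:
4^1 ≡ 4 (mod 23)
4^2 ≡ 16 (mod 23)
4^11 ≡ 1 (mod 23) ✓
Therefore the multiplicative order of 4 modulo 23 is 11.

11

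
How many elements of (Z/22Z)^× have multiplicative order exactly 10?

φ(22) = φ(2)·φ(11) = 1·10 = 10 = 2 · 5.
Since (Z/22Z)^× is cyclic of order 10, the number of elements of order d is φ(d) when d | 10 and 0 otherwise.
10 = 2 · 5 divides 10, and φ(10) = 4.

4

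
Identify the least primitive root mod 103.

φ(103) = 103 − 1 = 102 = 2 · 3 · 17.
g is a primitive root iff g^(102/q) ≢ 1 (mod 103) for each prime q ∈ {2, 3, 17}.
g = 2: 2^51 ≡ 1 — hits 1, so not a primitive root.
g = 3: 3^51 ≡ 102; 3^34 ≡ 1 — hits 1, so not a primitive root.
g = 4: 4^51 ≡ 1 — hits 1, so not a primitive root.
g = 5: 5^51 ≡ 102; 5^34 ≡ 56; 5^6 ≡ 72 — none is 1, so 5 is a primitive root.
So 5 is the smallest generator of (Z/103Z)^×.

5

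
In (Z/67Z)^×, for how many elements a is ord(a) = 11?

φ(67) = 67 − 1 = 66 = 2 · 3 · 11.
Since (Z/67Z)^× is cyclic of order 66, the number of elements of order d is φ(d) when d | 66 and 0 otherwise.
11 | 66, and φ(11) = 11 − 1 = 10.

10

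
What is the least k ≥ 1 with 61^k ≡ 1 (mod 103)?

17

By Lagrange's theorem, ord_103(61) divides φ(103) = 103 − 1 = 102 = 2 · 3 · 17.
Divisors of 102: 1, 2, 3, 6, 17, 34, 51, 102.
Check 61^d mod 103 for each divisor in increasing order:
61^1 ≡ 61 (mod 103)
61^2 ≡ 13 (mod 103)
61^3 ≡ 72 (mod 103)
61^6 ≡ 34 (mod 103)
61^17 ≡ 1 (mod 103) ✓
The smallest such exponent is 17, so the order of 61 is 17.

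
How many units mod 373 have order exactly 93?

60

φ(373) = 373 − 1 = 372 = 2^2 · 3 · 31.
In a cyclic group of order 372, there are φ(d) elements of order d for each divisor d of 372, and zero for non-divisors.
93 = 3 · 31 divides 372, and φ(93) = 60.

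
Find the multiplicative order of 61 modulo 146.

By Lagrange's theorem, ord_146(61) divides φ(146) = φ(2)·φ(73) = 1·72 = 72 = 2^3 · 3^2.
Divisors of 72: 1, 2, 3, 4, 6, 8, 9, 12, 18, 24, 36, 72.
Compute 61^d (mod 146) for the divisors d until we hit 1:
61^1 ≡ 61 (mod 146)
61^2 ≡ 71 (mod 146)
61^3 ≡ 97 (mod 146)
61^4 ≡ 77 (mod 146)
61^6 ≡ 65 (mod 146)
61^8 ≡ 89 (mod 146)
61^9 ≡ 27 (mod 146)
61^12 ≡ 137 (mod 146)
61^18 ≡ 145 (mod 146)
61^24 ≡ 81 (mod 146)
61^36 ≡ 1 (mod 146) ✓
Therefore the multiplicative order of 61 modulo 146 is 36.

36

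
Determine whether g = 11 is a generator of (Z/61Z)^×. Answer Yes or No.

No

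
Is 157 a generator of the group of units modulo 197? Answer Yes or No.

φ(197) = 197 − 1 = 196 = 2^2 · 7^2.
It suffices to check that the order of 157 is not a proper divisor of 196: compute 157^(196/q) for q ∈ {2, 7}.
157^98 ≡ 1 (mod 197)  [q = 2: ≡ 1 ✗]
157^28 ≡ 104 (mod 197)  [q = 7: ≢ 1 ✓]
The check at q = 2 fails, so 157 generates a proper subgroup.

No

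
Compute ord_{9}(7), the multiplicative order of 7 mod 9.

Since 7 ∈ (Z/9Z)^×, its order divides φ(9) = φ(3^2) = 3·(3−1) = 6 = 2 · 3.
Divisors of 6: 1, 2, 3, 6.
Compute 7^d (mod 9) for the divisors d until we hit 1:
7^1 ≡ 7 (mod 9)
7^2 ≡ 4 (mod 9)
7^3 ≡ 1 (mod 9) ✓
So ord_9(7) = 3.

3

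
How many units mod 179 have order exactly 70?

0

φ(179) = 179 − 1 = 178 = 2 · 89.
Since (Z/179Z)^× is cyclic of order 178, the number of elements of order d is φ(d) when d | 178 and 0 otherwise.
Here 178 is not a multiple of 70, so there are no elements of order 70.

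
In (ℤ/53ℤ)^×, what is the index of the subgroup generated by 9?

2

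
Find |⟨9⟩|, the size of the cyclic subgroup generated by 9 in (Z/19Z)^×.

9

Since 9 ∈ (Z/19Z)^×, its order divides φ(19) = 19 − 1 = 18 = 2 · 3^2.
Divisors of 18: 1, 2, 3, 6, 9, 18.
Compute 9^d (mod 19) for the divisors d until we hit 1:
9^1 ≡ 9 (mod 19)
9^2 ≡ 5 (mod 19)
9^3 ≡ 7 (mod 19)
9^6 ≡ 11 (mod 19)
9^9 ≡ 1 (mod 19) ✓
Therefore the multiplicative order of 9 modulo 19 is 9.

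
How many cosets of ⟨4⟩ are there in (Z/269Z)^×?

2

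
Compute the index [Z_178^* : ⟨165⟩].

1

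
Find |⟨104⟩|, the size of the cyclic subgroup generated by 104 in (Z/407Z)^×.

90

ord(104) | φ(407) = φ(11·37) = (11−1)·(37−1) = 10·36 = 360 = 2^3 · 3^2 · 5.
Divisors of 360: 1, 2, 3, 4, 5, 6, 8, 9, 10, 12, 15, 18, 20, 24, 30, 36, 40, 45, 60, 72, 90, 120, 180, 360.
Test each divisor d:
104^1 ≡ 104
104^2 ≡ 234
104^3 ≡ 323
104^4 ≡ 218
104^5 ≡ 287
104^6 ≡ 137
104^8 ≡ 312
104^9 ≡ 295
104^10 ≡ 155
104^12 ≡ 47
104^15 ≡ 122
104^18 ≡ 334
104^20 ≡ 12
104^24 ≡ 174
104^30 ≡ 232
104^36 ≡ 38
104^40 ≡ 144
104^45 ≡ 221
104^60 ≡ 100
104^72 ≡ 223
104^90 ≡ 1
The smallest such exponent is 90, so the order of 104 is 90.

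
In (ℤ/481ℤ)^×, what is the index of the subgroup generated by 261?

12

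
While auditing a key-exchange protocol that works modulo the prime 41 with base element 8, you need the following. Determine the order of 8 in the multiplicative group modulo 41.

20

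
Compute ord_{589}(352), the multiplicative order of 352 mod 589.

90

ord(352) | φ(589) = φ(19·31) = (19−1)·(31−1) = 18·30 = 540 = 2^2 · 3^3 · 5.
Divisors of 540: 1, 2, 3, 4, 5, 6, 9, 10, 12, 15, 18, 20, 27, 30, 36, 45, 54, 60, 90, 108, 135, 180, 270, 540.
Compute 352^d (mod 589) for the divisors d until we hit 1:
352^1 ≡ 352 (mod 589)
352^2 ≡ 214 (mod 589)
352^3 ≡ 525 (mod 589)
352^4 ≡ 443 (mod 589)
352^5 ≡ 440 (mod 589)
352^6 ≡ 562 (mod 589)
352^9 ≡ 550 (mod 589)
352^10 ≡ 408 (mod 589)
352^12 ≡ 140 (mod 589)
352^15 ≡ 464 (mod 589)
352^18 ≡ 343 (mod 589)
352^20 ≡ 366 (mod 589)
352^27 ≡ 170 (mod 589)
352^30 ≡ 311 (mod 589)
352^36 ≡ 438 (mod 589)
352^45 ≡ 588 (mod 589)
352^54 ≡ 39 (mod 589)
352^60 ≡ 125 (mod 589)
352^90 ≡ 1 (mod 589) ✓
Hence ord(352) = 90.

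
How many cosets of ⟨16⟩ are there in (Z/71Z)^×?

The order of 16 must divide φ(71) = 71 − 1 = 70 = 2 · 5 · 7.
Divisors of 70: 1, 2, 5, 7, 10, 14, 35, 70.
Check 16^d mod 71 for each divisor in increasing order:
16^1 ≡ 16
16^2 ≡ 43
16^5 ≡ 48
16^7 ≡ 5
16^10 ≡ 32
16^14 ≡ 25
16^35 ≡ 1
The order of 16 is 35, so the subgroup it generates has 35 elements.
Index = |(Z/71Z)^×| / |⟨16⟩| = 70 / 35 = 2.

2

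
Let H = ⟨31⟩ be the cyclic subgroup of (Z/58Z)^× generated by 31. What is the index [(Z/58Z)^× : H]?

1

Since 31 ∈ (Z/58Z)^×, its order divides φ(58) = φ(2)·φ(29) = 1·28 = 28 = 2^2 · 7.
Divisors of 28: 1, 2, 4, 7, 14, 28.
Check 31^d mod 58 for each divisor in increasing order:
31^1 ≡ 31
31^2 ≡ 33
31^4 ≡ 45
31^7 ≡ 41
31^14 ≡ 57
31^28 ≡ 1
Thus |⟨31⟩| = ord(31) = 28.
[(Z/58Z)^× : ⟨31⟩] = 28/28 = 1.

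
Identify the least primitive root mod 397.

φ(397) = 397 − 1 = 396 = 2^2 · 3^2 · 11.
Test candidates g = 2, 3, … against the prime factors q ∈ {2, 3, 11} of φ(397): g is a generator iff g^(396/q) ≢ 1 for every such q.
g = 2: 2^198 ≡ 396; 2^132 ≡ 1 — hits 1, so not a primitive root.
g = 3: 3^198 ≡ 1 — hits 1, so not a primitive root.
g = 4: 4^198 ≡ 1 — hits 1, so not a primitive root.
g = 5: 5^198 ≡ 396; 5^132 ≡ 362; 5^36 ≡ 290 — none is 1, so 5 is a primitive root.
So 5 is the smallest generator of (Z/397Z)^×.

5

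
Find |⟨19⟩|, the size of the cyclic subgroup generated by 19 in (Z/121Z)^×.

110

By Lagrange's theorem, ord_121(19) divides φ(121) = φ(11^2) = 11·(11−1) = 110 = 2 · 5 · 11.
Divisors of 110: 1, 2, 5, 10, 11, 22, 55, 110.
Compute 19^d (mod 121) for the divisors d until we hit 1:
19^1 ≡ 19
19^2 ≡ 119
19^5 ≡ 76
19^10 ≡ 89
19^11 ≡ 118
19^22 ≡ 9
19^55 ≡ 120
19^110 ≡ 1
Therefore the multiplicative order of 19 modulo 121 is 110.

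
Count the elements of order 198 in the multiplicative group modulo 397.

φ(397) = 397 − 1 = 396 = 2^2 · 3^2 · 11.
Since (Z/397Z)^× is cyclic of order 396, the number of elements of order d is φ(d) when d | 396 and 0 otherwise.
198 = 2 · 3^2 · 11 divides 396, and φ(198) = 60.

60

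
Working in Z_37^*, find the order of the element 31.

4

By Lagrange's theorem, ord_37(31) divides φ(37) = 37 − 1 = 36 = 2^2 · 3^2.
Divisors of 36: 1, 2, 3, 4, 6, 9, 12, 18, 36.
Evaluate successive powers at the divisors of 36:
31^1 ≡ 31 (mod 37)
31^2 ≡ 36 (mod 37)
31^3 ≡ 6 (mod 37)
31^4 ≡ 1 (mod 37) ✓
The smallest such exponent is 4, so the order of 31 is 4.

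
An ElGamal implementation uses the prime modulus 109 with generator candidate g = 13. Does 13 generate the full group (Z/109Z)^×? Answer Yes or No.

Yes

φ(109) = 109 − 1 = 108 = 2^2 · 3^3.
13 is a primitive root mod 109 iff 13^(φ(109)/q) ≢ 1 for every prime q | φ(109), i.e. q ∈ {2, 3}.
13^54 ≡ 108 (mod 109)  [q = 2: ≢ 1 ✓]
13^36 ≡ 63 (mod 109)  [q = 3: ≢ 1 ✓]
All checks pass, so 13 has order 108 and is a primitive root modulo 109.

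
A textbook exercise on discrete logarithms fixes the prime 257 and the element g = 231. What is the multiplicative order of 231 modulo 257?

The order of 231 must divide φ(257) = 257 − 1 = 256 = 2^8.
Divisors of 256: 1, 2, 4, 8, 16, 32, 64, 128, 256.
Test each divisor d:
231^1 ≡ 231 (mod 257)
231^2 ≡ 162 (mod 257)
231^4 ≡ 30 (mod 257)
231^8 ≡ 129 (mod 257)
231^16 ≡ 193 (mod 257)
231^32 ≡ 241 (mod 257)
231^64 ≡ 256 (mod 257)
231^128 ≡ 1 (mod 257) ✓
So ord_257(231) = 128.

128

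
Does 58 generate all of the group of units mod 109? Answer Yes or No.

φ(109) = 109 − 1 = 108 = 2^2 · 3^3.
An element g generates (Z/109Z)^× iff g^(108/q) ≢ 1 (mod 109) for each prime q ∈ {2, 3}.
58^54 ≡ 108 (mod 109)  [q = 2: ≢ 1 ✓]
58^36 ≡ 63 (mod 109)  [q = 3: ≢ 1 ✓]
All checks pass, so 58 has order 108 and is a primitive root modulo 109.

Yes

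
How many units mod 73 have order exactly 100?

0

φ(73) = 73 − 1 = 72 = 2^3 · 3^2.
(Z/73Z)^× is cyclic (|G| = 72); a cyclic group of order m has exactly φ(d) elements of each order d | m, and none otherwise.
Here 72 is not a multiple of 100, so there are no elements of order 100.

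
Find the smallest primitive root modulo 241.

φ(241) = 241 − 1 = 240 = 2^4 · 3 · 5.
g is a primitive root iff g^(240/q) ≢ 1 (mod 241) for each prime q ∈ {2, 3, 5}.
g = 2: 2^120 ≡ 1 — hits 1, so not a primitive root.
g = 3: 3^120 ≡ 1 — hits 1, so not a primitive root.
g = 4: 4^120 ≡ 1 — hits 1, so not a primitive root.
g = 5: 5^120 ≡ 1 — hits 1, so not a primitive root.
g = 6: 6^120 ≡ 1 — hits 1, so not a primitive root.
g = 7: 7^120 ≡ 240; 7^80 ≡ 15; 7^48 ≡ 91 — none is 1, so 7 is a primitive root.
Hence the least primitive root of 241 is 7.

7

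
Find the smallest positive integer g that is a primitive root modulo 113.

3

φ(113) = 113 − 1 = 112 = 2^4 · 7.
g is a primitive root iff g^(112/q) ≢ 1 (mod 113) for each prime q ∈ {2, 7}.
g = 2: 2^56 ≡ 1 — hits 1, so not a primitive root.
g = 3: 3^56 ≡ 112; 3^16 ≡ 49 — none is 1, so 3 is a primitive root.
Hence the least primitive root of 113 is 3.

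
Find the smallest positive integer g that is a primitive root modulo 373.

φ(373) = 373 − 1 = 372 = 2^2 · 3 · 31.
g is a primitive root iff g^(372/q) ≢ 1 (mod 373) for each prime q ∈ {2, 3, 31}.
g = 2: 2^186 ≡ 372; 2^124 ≡ 284; 2^12 ≡ 366 — none is 1, so 2 is a primitive root.
Hence the least primitive root of 373 is 2.

2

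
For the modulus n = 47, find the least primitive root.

5

φ(47) = 47 − 1 = 46 = 2 · 23.
Test candidates g = 2, 3, … against the prime factors q ∈ {2, 23} of φ(47): g is a generator iff g^(46/q) ≢ 1 for every such q.
g = 2: 2^23 ≡ 1 — hits 1, so not a primitive root.
g = 3: 3^23 ≡ 1 — hits 1, so not a primitive root.
g = 4: 4^23 ≡ 1 — hits 1, so not a primitive root.
g = 5: 5^23 ≡ 46; 5^2 ≡ 25 — none is 1, so 5 is a primitive root.
The smallest primitive root modulo 47 is 5.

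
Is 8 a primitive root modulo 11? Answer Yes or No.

φ(11) = 11 − 1 = 10 = 2 · 5.
It suffices to check that the order of 8 is not a proper divisor of 10: compute 8^(10/q) for q ∈ {2, 5}.
8^5 ≡ 10 (mod 11)  [q = 2: ≢ 1 ✓]
8^2 ≡ 9 (mod 11)  [q = 5: ≢ 1 ✓]
Every test exponent gives a nontrivial residue, hence 8 generates the full group.

Yes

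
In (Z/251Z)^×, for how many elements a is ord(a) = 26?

0

φ(251) = 251 − 1 = 250 = 2 · 5^3.
(Z/251Z)^× is cyclic (|G| = 250); a cyclic group of order m has exactly φ(d) elements of each order d | m, and none otherwise.
Since 26 ∤ 250, the count is 0.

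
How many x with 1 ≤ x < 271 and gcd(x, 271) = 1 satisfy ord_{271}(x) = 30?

8

φ(271) = 271 − 1 = 270 = 2 · 3^3 · 5.
In a cyclic group of order 270, there are φ(d) elements of order d for each divisor d of 270, and zero for non-divisors.
30 = 2 · 3 · 5 divides 270, and φ(30) = 8.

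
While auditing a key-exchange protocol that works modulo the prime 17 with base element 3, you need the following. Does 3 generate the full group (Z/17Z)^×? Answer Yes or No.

φ(17) = 17 − 1 = 16 = 2^4.
Test 3^(16/q) mod 17 for each prime factor q of 16:
3^8 ≡ 16 (mod 17)  [q = 2: ≢ 1 ✓]
Every test exponent gives a nontrivial residue, hence 3 generates the full group.

Yes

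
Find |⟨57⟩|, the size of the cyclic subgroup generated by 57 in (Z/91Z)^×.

ord(57) | φ(91) = φ(7·13) = (7−1)·(13−1) = 6·12 = 72 = 2^3 · 3^2.
Divisors of 72: 1, 2, 3, 4, 6, 8, 9, 12, 18, 24, 36, 72.
Check 57^d mod 91 for each divisor in increasing order:
57^1 ≡ 57
57^2 ≡ 64
57^3 ≡ 8
57^4 ≡ 1
Hence ord(57) = 4.

4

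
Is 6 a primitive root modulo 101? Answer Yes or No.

No

φ(101) = 101 − 1 = 100 = 2^2 · 5^2.
Test 6^(100/q) mod 101 for each prime factor q of 100:
6^50 ≡ 1 (mod 101)  [q = 2: ≡ 1 ✗]
6^20 ≡ 1 (mod 101)  [q = 5: ≡ 1 ✗]
Since 6^50 ≡ 1, the order of 6 divides 50 < 100, so 6 is not a primitive root.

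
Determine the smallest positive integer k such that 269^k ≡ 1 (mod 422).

The order of 269 must divide φ(422) = φ(2)·φ(211) = 1·210 = 210 = 2 · 3 · 5 · 7.
Divisors of 210: 1, 2, 3, 5, 6, 7, 10, 14, 15, 21, 30, 35, 42, 70, 105, 210.
Compute 269^d (mod 422) for the divisors d until we hit 1:
269^1 ≡ 269 (mod 422)
269^2 ≡ 199 (mod 422)
269^3 ≡ 359 (mod 422)
269^5 ≡ 123 (mod 422)
269^6 ≡ 171 (mod 422)
269^7 ≡ 1 (mod 422) ✓
The smallest such exponent is 7, so the order of 269 is 7.

7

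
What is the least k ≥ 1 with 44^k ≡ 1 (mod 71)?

By Lagrange's theorem, ord_71(44) divides φ(71) = 71 − 1 = 70 = 2 · 5 · 7.
Divisors of 70: 1, 2, 5, 7, 10, 14, 35, 70.
Compute 44^d (mod 71) for the divisors d until we hit 1:
44^1 ≡ 44
44^2 ≡ 19
44^5 ≡ 51
44^7 ≡ 46
44^10 ≡ 45
44^14 ≡ 57
44^35 ≡ 70
44^70 ≡ 1
Hence ord(44) = 70.

70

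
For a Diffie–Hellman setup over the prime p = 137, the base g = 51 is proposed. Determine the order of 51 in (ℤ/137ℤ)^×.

136

By Lagrange's theorem, ord_137(51) divides φ(137) = 137 − 1 = 136 = 2^3 · 17.
Divisors of 136: 1, 2, 4, 8, 17, 34, 68, 136.
Compute 51^d (mod 137) for the divisors d until we hit 1:
51^1 ≡ 51 (mod 137)
51^2 ≡ 135 (mod 137)
51^4 ≡ 4 (mod 137)
51^8 ≡ 16 (mod 137)
51^17 ≡ 41 (mod 137)
51^34 ≡ 37 (mod 137)
51^68 ≡ 136 (mod 137)
51^136 ≡ 1 (mod 137) ✓
Therefore the multiplicative order of 51 modulo 137 is 136.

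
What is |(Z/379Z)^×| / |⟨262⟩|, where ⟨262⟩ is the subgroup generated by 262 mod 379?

By Lagrange's theorem, ord_379(262) divides φ(379) = 379 − 1 = 378 = 2 · 3^3 · 7.
Divisors of 378: 1, 2, 3, 6, 7, 9, 14, 18, 21, 27, 42, 54, 63, 126, 189, 378.
Check 262^d mod 379 for each divisor in increasing order:
262^1 ≡ 262
262^2 ≡ 45
262^3 ≡ 41
262^6 ≡ 165
262^7 ≡ 24
262^9 ≡ 322
262^14 ≡ 197
262^18 ≡ 217
262^21 ≡ 180
262^27 ≡ 138
262^42 ≡ 185
262^54 ≡ 94
262^63 ≡ 327
262^126 ≡ 51
262^189 ≡ 1
The order of 262 is 189, so the subgroup it generates has 189 elements.
The index is φ(379) / ord(262) = 378 / 189 = 2.

2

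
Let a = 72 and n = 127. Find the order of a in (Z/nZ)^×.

63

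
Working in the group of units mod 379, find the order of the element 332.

189

ord(332) | φ(379) = 379 − 1 = 378 = 2 · 3^3 · 7.
Divisors of 378: 1, 2, 3, 6, 7, 9, 14, 18, 21, 27, 42, 54, 63, 126, 189, 378.
Test each divisor d:
332^1 ≡ 332
332^2 ≡ 314
332^3 ≡ 23
332^6 ≡ 150
332^7 ≡ 151
332^9 ≡ 39
332^14 ≡ 61
332^18 ≡ 5
332^21 ≡ 115
332^27 ≡ 195
332^42 ≡ 339
332^54 ≡ 125
332^63 ≡ 327
332^126 ≡ 51
332^189 ≡ 1
Therefore the multiplicative order of 332 modulo 379 is 189.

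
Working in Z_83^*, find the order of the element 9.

ord(9) | φ(83) = 83 − 1 = 82 = 2 · 41.
Divisors of 82: 1, 2, 41, 82.
Evaluate successive powers at the divisors of 82:
9^1 ≡ 9 (mod 83)
9^2 ≡ 81 (mod 83)
9^41 ≡ 1 (mod 83) ✓
Hence ord(9) = 41.

41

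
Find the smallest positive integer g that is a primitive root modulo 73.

φ(73) = 73 − 1 = 72 = 2^3 · 3^2.
Test candidates g = 2, 3, … against the prime factors q ∈ {2, 3} of φ(73): g is a generator iff g^(72/q) ≢ 1 for every such q.
g = 2: 2^36 ≡ 1 — hits 1, so not a primitive root.
g = 3: 3^36 ≡ 1 — hits 1, so not a primitive root.
g = 4: 4^36 ≡ 1 — hits 1, so not a primitive root.
g = 5: 5^36 ≡ 72; 5^24 ≡ 8 — none is 1, so 5 is a primitive root.
So 5 is the smallest generator of (Z/73Z)^×.

5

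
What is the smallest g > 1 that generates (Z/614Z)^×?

5

φ(614) = φ(2)·φ(307) = 1·306 = 306 = 2 · 3^2 · 17.
g is a primitive root iff g^(306/q) ≢ 1 (mod 614) for each prime q ∈ {2, 3, 17}.
g = 2: gcd(2, 614) = 2 > 1, not a unit — skip.
g = 3: 3^153 ≡ 613; 3^102 ≡ 1 — hits 1, so not a primitive root.
g = 4: gcd(4, 614) = 2 > 1, not a unit — skip.
g = 5: 5^153 ≡ 613; 5^102 ≡ 289; 5^18 ≡ 81 — none is 1, so 5 is a primitive root.
So 5 is the smallest generator of (Z/614Z)^×.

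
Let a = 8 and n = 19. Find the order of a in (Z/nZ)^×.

6

ord(8) | φ(19) = 19 − 1 = 18 = 2 · 3^2.
Divisors of 18: 1, 2, 3, 6, 9, 18.
Check 8^d mod 19 for each divisor in increasing order:
8^1 ≡ 8
8^2 ≡ 7
8^3 ≡ 18
8^6 ≡ 1
The smallest such exponent is 6, so the order of 8 is 6.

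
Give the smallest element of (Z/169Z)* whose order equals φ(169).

2

φ(169) = φ(13^2) = 13·(13−1) = 156 = 2^2 · 3 · 13.
Test candidates g = 2, 3, … against the prime factors q ∈ {2, 3, 13} of φ(169): g is a generator iff g^(156/q) ≢ 1 for every such q.
g = 2: 2^78 ≡ 168; 2^52 ≡ 146; 2^12 ≡ 40 — none is 1, so 2 is a primitive root.
The smallest primitive root modulo 169 is 2.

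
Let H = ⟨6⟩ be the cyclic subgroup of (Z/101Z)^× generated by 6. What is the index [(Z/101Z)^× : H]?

10

ord(6) | φ(101) = 101 − 1 = 100 = 2^2 · 5^2.
Divisors of 100: 1, 2, 4, 5, 10, 20, 25, 50, 100.
Evaluate successive powers at the divisors of 100:
6^1 ≡ 6
6^2 ≡ 36
6^4 ≡ 84
6^5 ≡ 100
6^10 ≡ 1
Thus |⟨6⟩| = ord(6) = 10.
The index is φ(101) / ord(6) = 100 / 10 = 10.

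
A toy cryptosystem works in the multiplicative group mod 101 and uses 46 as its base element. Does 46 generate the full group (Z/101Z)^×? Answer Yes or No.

Yes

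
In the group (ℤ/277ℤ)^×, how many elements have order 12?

4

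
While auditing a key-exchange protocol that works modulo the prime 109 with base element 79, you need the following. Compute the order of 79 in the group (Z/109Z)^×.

108

By Lagrange's theorem, ord_109(79) divides φ(109) = 109 − 1 = 108 = 2^2 · 3^3.
Divisors of 108: 1, 2, 3, 4, 6, 9, 12, 18, 27, 36, 54, 108.
Compute 79^d (mod 109) for the divisors d until we hit 1:
79^1 ≡ 79 (mod 109)
79^2 ≡ 28 (mod 109)
79^3 ≡ 32 (mod 109)
79^4 ≡ 21 (mod 109)
79^6 ≡ 43 (mod 109)
79^9 ≡ 68 (mod 109)
79^12 ≡ 105 (mod 109)
79^18 ≡ 46 (mod 109)
79^27 ≡ 76 (mod 109)
79^36 ≡ 45 (mod 109)
79^54 ≡ 108 (mod 109)
79^108 ≡ 1 (mod 109) ✓
So ord_109(79) = 108.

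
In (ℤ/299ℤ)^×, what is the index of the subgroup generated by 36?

By Lagrange's theorem, ord_299(36) divides φ(299) = φ(13·23) = (13−1)·(23−1) = 12·22 = 264 = 2^3 · 3 · 11.
Divisors of 264: 1, 2, 3, 4, 6, 8, 11, 12, 22, 24, 33, 44, 66, 88, 132, 264.
Test each divisor d:
36^1 ≡ 36
36^2 ≡ 100
36^3 ≡ 12
36^4 ≡ 133
36^6 ≡ 144
36^8 ≡ 48
36^11 ≡ 277
36^12 ≡ 105
36^22 ≡ 185
36^24 ≡ 261
36^33 ≡ 116
36^44 ≡ 139
36^66 ≡ 1
So ord_299(36) = 66, hence |⟨36⟩| = 66.
Index = |(Z/299Z)^×| / |⟨36⟩| = 264 / 66 = 4.

4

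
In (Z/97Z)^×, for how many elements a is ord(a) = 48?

φ(97) = 97 − 1 = 96 = 2^5 · 3.
In a cyclic group of order 96, there are φ(d) elements of order d for each divisor d of 96, and zero for non-divisors.
48 = 2^4 · 3 divides 96, and φ(48) = 16.

16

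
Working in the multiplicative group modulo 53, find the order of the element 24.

13

The order of 24 must divide φ(53) = 53 − 1 = 52 = 2^2 · 13.
Divisors of 52: 1, 2, 4, 13, 26, 52.
Compute 24^d (mod 53) for the divisors d until we hit 1:
24^1 ≡ 24 (mod 53)
24^2 ≡ 46 (mod 53)
24^4 ≡ 49 (mod 53)
24^13 ≡ 1 (mod 53) ✓
So ord_53(24) = 13.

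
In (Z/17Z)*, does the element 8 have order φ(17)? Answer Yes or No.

No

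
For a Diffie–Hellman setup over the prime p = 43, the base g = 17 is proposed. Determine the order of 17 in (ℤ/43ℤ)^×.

21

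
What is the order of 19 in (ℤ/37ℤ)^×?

36

By Lagrange's theorem, ord_37(19) divides φ(37) = 37 − 1 = 36 = 2^2 · 3^2.
Divisors of 36: 1, 2, 3, 4, 6, 9, 12, 18, 36.
Compute 19^d (mod 37) for the divisors d until we hit 1:
19^1 ≡ 19
19^2 ≡ 28
19^3 ≡ 14
19^4 ≡ 7
19^6 ≡ 11
19^9 ≡ 6
19^12 ≡ 10
19^18 ≡ 36
19^36 ≡ 1
Hence ord(19) = 36.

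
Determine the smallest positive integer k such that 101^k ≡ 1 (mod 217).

ord(101) | φ(217) = φ(7·31) = (7−1)·(31−1) = 6·30 = 180 = 2^2 · 3^2 · 5.
Divisors of 180: 1, 2, 3, 4, 5, 6, 9, 10, 12, 15, 18, 20, 30, 36, 45, 60, 90, 180.
Compute 101^d (mod 217) for the divisors d until we hit 1:
101^1 ≡ 101 (mod 217)
101^2 ≡ 2 (mod 217)
101^3 ≡ 202 (mod 217)
101^4 ≡ 4 (mod 217)
101^5 ≡ 187 (mod 217)
101^6 ≡ 8 (mod 217)
101^9 ≡ 97 (mod 217)
101^10 ≡ 32 (mod 217)
101^12 ≡ 64 (mod 217)
101^15 ≡ 125 (mod 217)
101^18 ≡ 78 (mod 217)
101^20 ≡ 156 (mod 217)
101^30 ≡ 1 (mod 217) ✓
So ord_217(101) = 30.

30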